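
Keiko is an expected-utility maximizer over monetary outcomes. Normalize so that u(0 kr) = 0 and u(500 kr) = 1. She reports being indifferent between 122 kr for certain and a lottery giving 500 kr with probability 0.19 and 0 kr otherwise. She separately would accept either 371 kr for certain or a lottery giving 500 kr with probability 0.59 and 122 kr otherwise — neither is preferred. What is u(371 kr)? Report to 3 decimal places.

0.668

First, u(122 kr) = 0.19·u(500 kr) + 0.81·u(0 kr) = 0.19.
Then u(371 kr) = 0.59·u(500 kr) + 0.41·u(122 kr) = 0.59·1.00 + 0.41·0.19 = 0.6679.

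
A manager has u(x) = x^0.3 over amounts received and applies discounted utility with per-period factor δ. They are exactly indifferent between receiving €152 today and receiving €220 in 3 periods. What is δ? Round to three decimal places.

The payoff in 3 periods is discounted by δ^3, so u(152) = δ^3·u(220) and δ^3 = u(152)/u(220).
Since u(x) = x^0.3, δ^3 = (152/220)^0.3 = 0.69091^0.3 = 0.89501.
So δ = 0.89501^(1/3) ≈ 0.964.

δ ≈ 0.964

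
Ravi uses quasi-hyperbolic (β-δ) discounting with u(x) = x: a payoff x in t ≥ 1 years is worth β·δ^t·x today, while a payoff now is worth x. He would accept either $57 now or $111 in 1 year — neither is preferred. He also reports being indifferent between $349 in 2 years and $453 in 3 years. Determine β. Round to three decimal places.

β ≈ 0.667

From the later pair, β·δ^2·349 = β·δ^3·453; dividing through, δ = 349/453 = 0.77042.
Substituting δ into 57 = β·δ·111: β = 57/(85.517) ≈ 0.667.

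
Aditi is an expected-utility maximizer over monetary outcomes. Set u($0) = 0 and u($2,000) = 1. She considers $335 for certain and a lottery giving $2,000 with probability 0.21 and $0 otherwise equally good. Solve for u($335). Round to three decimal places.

u($335) equals the lottery's expected utility: 0.21·1 + 0.79·0 = 0.21.

0.210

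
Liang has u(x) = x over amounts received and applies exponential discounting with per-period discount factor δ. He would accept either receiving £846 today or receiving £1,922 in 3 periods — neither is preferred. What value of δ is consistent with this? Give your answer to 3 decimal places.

δ ≈ 0.761

The payoff in 3 periods is discounted by δ^3, so u(846) = δ^3·u(1922) and δ^3 = u(846)/u(1922).
With u(x) = x: δ^3 = 846/1922 = 0.44017.
Taking the cube root: δ = 0.44017^(1/3) ≈ 0.761.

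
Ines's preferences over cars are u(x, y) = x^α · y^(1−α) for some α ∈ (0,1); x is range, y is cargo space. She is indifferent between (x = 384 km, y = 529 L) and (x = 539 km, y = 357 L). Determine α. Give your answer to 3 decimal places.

α ≈ 0.537

Indifference: 384^α · 529^(1−α) = 539^α · 357^(1−α).
Taking logs: α·ln 384 + (1−α)·ln 529 = α·ln 539 + (1−α)·ln 357, i.e. α·-0.339073 = (1−α)·-0.393253.
So α/(1−α) = (-0.393253)/(-0.339073) = 1.159789, and α = 1.159789/2.159789 ≈ 0.537.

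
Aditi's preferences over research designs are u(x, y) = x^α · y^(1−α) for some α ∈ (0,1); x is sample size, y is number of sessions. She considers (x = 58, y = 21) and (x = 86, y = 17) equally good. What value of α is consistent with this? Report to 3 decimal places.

α ≈ 0.349

Set the two utilities equal: 58^α·21^(1−α) = 86^α·17^(1−α).
Taking logs: α·ln 58 + (1−α)·ln 21 = α·ln 86 + (1−α)·ln 17, i.e. α·-0.393904 = (1−α)·-0.211309.
With A = -0.393904 and B = -0.211309: α·A = (1−α)·B, so α = B/(A+B) = -0.211309/-0.605213 ≈ 0.349.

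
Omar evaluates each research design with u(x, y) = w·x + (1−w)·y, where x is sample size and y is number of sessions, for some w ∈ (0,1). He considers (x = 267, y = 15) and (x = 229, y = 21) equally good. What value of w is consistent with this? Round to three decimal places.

w = 0.136

Equating utilities: w·267 + (1−w)·15 = w·229 + (1−w)·21.
w·(267−229) = (1−w)·(21−15), i.e. w·38 = (1−w)·6.
The marginal rate of substitution is 6/38, so w = 6/(38+6) = 0.136.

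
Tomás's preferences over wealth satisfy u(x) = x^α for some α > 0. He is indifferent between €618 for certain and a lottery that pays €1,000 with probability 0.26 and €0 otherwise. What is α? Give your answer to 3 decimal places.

EU(lottery) = 0.26·1000^α + 0.74·0 = 0.26·1000^α.
Setting u(618) equal to that: 618^α = 0.26·1000^α ⇒ (618/1000)^α = 0.26.
α = ln(0.26) / ln(618/1000) = -1.347074/-0.481267 ≈ 2.799.

α ≈ 2.799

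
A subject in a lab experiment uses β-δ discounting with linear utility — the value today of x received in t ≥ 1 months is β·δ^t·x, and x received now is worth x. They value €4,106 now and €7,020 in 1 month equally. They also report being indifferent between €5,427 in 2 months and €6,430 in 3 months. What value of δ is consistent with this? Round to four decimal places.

δ ≈ 0.8440

The second indifference involves only future payoffs, so β cancels: β·δ^2·5427 = β·δ^3·6430, giving δ = 5427/6430 = 0.84401.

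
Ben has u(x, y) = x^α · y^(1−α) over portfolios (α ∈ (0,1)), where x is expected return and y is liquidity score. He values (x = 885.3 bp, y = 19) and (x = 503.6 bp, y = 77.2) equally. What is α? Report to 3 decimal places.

α ≈ 0.713

Set the two utilities equal: 885.3^α·19^(1−α) = 503.6^α·77.2^(1−α).
Taking logs: α·ln 885.3 + (1−α)·ln 19 = α·ln 503.6 + (1−α)·ln 77.2, i.e. α·0.564144 = (1−α)·1.401960.
So α/(1−α) = (1.401960)/(0.564144) = 2.485110, and α = 2.485110/3.485110 ≈ 0.713.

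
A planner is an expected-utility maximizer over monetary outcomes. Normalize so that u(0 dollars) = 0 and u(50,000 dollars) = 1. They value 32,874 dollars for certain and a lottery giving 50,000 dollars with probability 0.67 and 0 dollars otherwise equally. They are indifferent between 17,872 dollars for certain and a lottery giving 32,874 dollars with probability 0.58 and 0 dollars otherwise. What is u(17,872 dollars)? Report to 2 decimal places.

First, u(32,874 dollars) = 0.67·u(50,000 dollars) + 0.33·u(0 dollars) = 0.67.
Chaining: u(17,872 dollars) = 0.58·0.67 + 0.42·0.00 = 0.3886.

0.39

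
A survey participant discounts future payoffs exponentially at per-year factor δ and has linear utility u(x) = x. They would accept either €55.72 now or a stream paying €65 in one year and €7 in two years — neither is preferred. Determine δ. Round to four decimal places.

Equating present values: 55.72 = 65δ + 7δ².
That is, 7δ² + 65δ − 55.72 = 0, a quadratic in δ.
δ = (−65 + √(65² + 4·7·55.72)) / (2·7) = (−65 + √5785.16) / 14 ≈ 0.7900.

δ ≈ 0.7900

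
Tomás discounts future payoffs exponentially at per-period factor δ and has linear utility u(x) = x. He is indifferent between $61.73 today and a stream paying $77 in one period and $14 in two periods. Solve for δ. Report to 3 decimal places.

δ ≈ 0.710

The stream is worth 77δ + 14δ² today, so 77δ + 14δ² = 61.73.
That is, 14δ² + 77δ − 61.73 = 0, a quadratic in δ.
By the quadratic formula (taking the positive root), δ = (−77 + √9385.88) / 28 ≈ 0.710.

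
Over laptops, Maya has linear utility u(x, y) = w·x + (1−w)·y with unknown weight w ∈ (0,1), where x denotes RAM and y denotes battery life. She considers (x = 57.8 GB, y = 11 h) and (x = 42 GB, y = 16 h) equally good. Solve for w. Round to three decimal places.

Indifference: w·57.8 + (1−w)·11 = w·42 + (1−w)·16.
Collecting terms: w·15.8 = (1−w)·5.
The marginal rate of substitution is 5/15.8, so w = 5/(15.8+5) = 0.240.

w = 0.240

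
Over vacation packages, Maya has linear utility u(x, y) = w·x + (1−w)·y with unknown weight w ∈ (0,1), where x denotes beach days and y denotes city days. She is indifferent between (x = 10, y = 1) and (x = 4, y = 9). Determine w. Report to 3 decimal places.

Indifference: w·10 + (1−w)·1 = w·4 + (1−w)·9.
w·(10−4) = (1−w)·(9−1), i.e. w·6 = (1−w)·8.
Hence w = 8/(6+8) = 8/14 = 0.571.

w = 0.571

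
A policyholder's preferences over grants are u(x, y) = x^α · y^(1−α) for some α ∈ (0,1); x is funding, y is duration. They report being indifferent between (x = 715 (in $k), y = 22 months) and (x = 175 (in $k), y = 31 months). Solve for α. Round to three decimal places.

α ≈ 0.196

Set the two utilities equal: 715^α·22^(1−α) = 175^α·31^(1−α).
Taking logs: α·ln 715 + (1−α)·ln 22 = α·ln 175 + (1−α)·ln 31, i.e. α·1.407497 = (1−α)·0.342945.
So α/(1−α) = (0.342945)/(1.407497) = 0.243656, and α = 0.243656/1.243656 ≈ 0.196.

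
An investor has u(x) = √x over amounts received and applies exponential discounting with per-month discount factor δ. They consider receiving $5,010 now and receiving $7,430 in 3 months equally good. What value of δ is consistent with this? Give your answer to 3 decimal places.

δ ≈ 0.936

Indifference means u(5010) = δ^3 · u(7430), so δ^3 = u(5010)/u(7430).
With u(x) = √x: δ^3 = √5010/√7430 = √(5010/7430) = 0.82115.
Taking the cube root: δ = 0.82115^(1/3) ≈ 0.936.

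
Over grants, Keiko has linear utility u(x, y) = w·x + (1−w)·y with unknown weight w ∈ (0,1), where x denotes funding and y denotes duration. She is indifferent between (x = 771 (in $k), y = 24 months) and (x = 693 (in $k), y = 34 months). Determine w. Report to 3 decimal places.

u(771,24) = u(693,34) means w·771 + (1−w)·24 = w·693 + (1−w)·34.
Collecting terms: w·78 = (1−w)·10.
The marginal rate of substitution is 10/78, so w = 10/(78+10) = 0.114.

w = 0.114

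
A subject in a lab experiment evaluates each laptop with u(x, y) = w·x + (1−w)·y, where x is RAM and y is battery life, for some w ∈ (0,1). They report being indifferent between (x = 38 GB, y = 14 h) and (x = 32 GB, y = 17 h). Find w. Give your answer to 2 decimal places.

w = 0.33

u(38,14) = u(32,17) means w·38 + (1−w)·14 = w·32 + (1−w)·17.
w·(38−32) = (1−w)·(17−14), i.e. w·6 = (1−w)·3.
The marginal rate of substitution is 3/6, so w = 3/(6+3) = 0.33.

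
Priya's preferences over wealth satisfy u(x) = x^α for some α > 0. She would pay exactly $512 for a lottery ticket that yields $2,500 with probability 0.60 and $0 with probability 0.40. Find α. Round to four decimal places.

The lottery's expected utility is 0.60·u(2500) + 0.40·u(0) = 0.60·2500^α (since u(0) = 0 for α > 0).
Equating: 512^α = 0.60·2500^α, i.e. 0.2048^α = 0.60.
Take logs: α = ln 0.60 / ln(512/2500) ≈ 0.322141.

α ≈ 0.3221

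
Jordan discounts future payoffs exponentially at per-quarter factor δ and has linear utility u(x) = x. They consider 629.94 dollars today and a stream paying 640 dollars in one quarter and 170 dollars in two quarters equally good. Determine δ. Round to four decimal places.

δ ≈ 0.8100

Equating present values: 629.94 = 640δ + 170δ².
So 170δ² + 640δ − 629.94 = 0.
δ = (−640 + √(640² + 4·170·629.94)) / (2·170) = (−640 + √837959.20) / 340 ≈ 0.8100.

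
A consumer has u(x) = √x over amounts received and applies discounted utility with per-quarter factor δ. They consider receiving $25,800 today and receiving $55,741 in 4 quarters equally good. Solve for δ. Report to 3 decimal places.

The payoff in 4 quarters is discounted by δ^4, so u(25800) = δ^4·u(55741) and δ^4 = u(25800)/u(55741).
Since u(x) = √x, δ^4 = √(25800/55741) = 0.68033.
Hence δ = (0.68033)^(1/4) = 0.90820.

δ ≈ 0.908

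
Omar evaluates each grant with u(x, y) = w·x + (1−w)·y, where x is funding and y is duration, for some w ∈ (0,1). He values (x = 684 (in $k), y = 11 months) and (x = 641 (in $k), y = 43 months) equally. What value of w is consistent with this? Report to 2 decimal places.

Equating utilities: w·684 + (1−w)·11 = w·641 + (1−w)·43.
w·(684−641) = (1−w)·(43−11), i.e. w·43 = (1−w)·32.
So w/(1−w) = 32/43 = 0.7442, giving w = 32/(43+32) = 0.43.

w = 0.43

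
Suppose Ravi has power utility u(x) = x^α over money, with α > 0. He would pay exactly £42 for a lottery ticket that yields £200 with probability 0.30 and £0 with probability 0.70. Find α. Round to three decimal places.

EU(lottery) = 0.30·200^α + 0.70·0 = 0.30·200^α.
Setting u(42) equal to that: 42^α = 0.30·200^α ⇒ (42/200)^α = 0.30.
α = ln(0.30) / ln(42/200) = -1.203973/-1.560648 ≈ 0.771.

α ≈ 0.771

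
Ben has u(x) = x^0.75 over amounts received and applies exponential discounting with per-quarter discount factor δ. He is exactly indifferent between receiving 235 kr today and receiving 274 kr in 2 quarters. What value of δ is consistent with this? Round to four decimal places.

δ ≈ 0.9440

The payoff in 2 quarters is discounted by δ^2, so u(235) = δ^2·u(274) and δ^2 = u(235)/u(274).
With u(x) = x^0.75: δ^2 = 235^0.75/274^0.75 = (235/274)^0.75 = 0.89123.
Hence δ = (0.89123)^(1/2) = 0.944048.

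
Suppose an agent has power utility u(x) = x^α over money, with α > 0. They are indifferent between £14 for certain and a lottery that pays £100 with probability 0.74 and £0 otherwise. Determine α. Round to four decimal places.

The lottery's expected utility is 0.74·u(100) + 0.26·u(0) = 0.74·100^α (since u(0) = 0 for α > 0).
Setting u(14) equal to that: 14^α = 0.74·100^α ⇒ (14/100)^α = 0.74.
Take logs: α = ln 0.74 / ln(14/100) ≈ 0.153147.

α ≈ 0.1531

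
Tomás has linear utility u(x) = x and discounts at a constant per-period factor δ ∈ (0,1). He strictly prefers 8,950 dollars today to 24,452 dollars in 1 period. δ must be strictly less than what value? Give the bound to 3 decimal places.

Under u(x) = x this choice says 8950 > δ·24452.
Dividing through by 24452 gives δ < 0.36602.

δ < 0.366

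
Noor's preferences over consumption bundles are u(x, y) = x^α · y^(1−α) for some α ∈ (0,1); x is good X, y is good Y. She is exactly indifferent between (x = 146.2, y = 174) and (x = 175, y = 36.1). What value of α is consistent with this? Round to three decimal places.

Set the two utilities equal: 146.2^α·174^(1−α) = 175^α·36.1^(1−α).
(146.2/175)^α = (36.1/174)^(1−α); take logs: α·ln(146.2/175) = (1−α)·ln(36.1/174), i.e. α·-0.179810 = (1−α)·-1.572762.
So α/(1−α) = (-1.572762)/(-0.179810) = 8.746799, and α = 8.746799/9.746799 ≈ 0.897.

α ≈ 0.897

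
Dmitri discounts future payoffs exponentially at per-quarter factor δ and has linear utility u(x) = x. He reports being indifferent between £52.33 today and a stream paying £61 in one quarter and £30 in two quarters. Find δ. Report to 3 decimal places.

The stream is worth 61δ + 30δ² today, so 61δ + 30δ² = 52.33.
Rearranged: 30δ² + 61δ − 52.33 = 0.
The positive root is δ = [−61 + √(61² + 4·30·52.33)] / (2·30) = (−61 + 100.003)/60 ≈ 0.650.

δ ≈ 0.650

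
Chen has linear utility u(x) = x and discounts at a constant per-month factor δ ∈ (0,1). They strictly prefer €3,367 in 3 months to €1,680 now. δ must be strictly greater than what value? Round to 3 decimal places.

δ > 0.793

The preference means 1680 < δ^3·3367.
Hence δ^3 > 1680/3367 = 0.49896, and x ↦ x^(1/3) is increasing on (0,∞).
δ > (1680/3367)^(1/3) ≈ 0.793.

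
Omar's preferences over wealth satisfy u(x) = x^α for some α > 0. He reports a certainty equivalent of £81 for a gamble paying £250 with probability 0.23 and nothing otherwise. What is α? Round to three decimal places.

α ≈ 1.304

Since u(0) = 0, the lottery's EU is 0.23·250^α.
Equating: 81^α = 0.23·250^α, i.e. 0.3240^α = 0.23.
α = ln(0.23) / ln(81/250) = -1.469676/-1.127012 ≈ 1.304.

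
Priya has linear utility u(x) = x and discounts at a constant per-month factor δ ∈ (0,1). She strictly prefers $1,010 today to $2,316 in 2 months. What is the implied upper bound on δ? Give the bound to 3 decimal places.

δ < 0.660

The preference means 1010 > δ^2·2316.
Dividing by 2316: δ^2 < 0.43610. Both sides are positive, so the square root keeps the direction.
δ < (1010/2316)^(1/2) ≈ 0.660.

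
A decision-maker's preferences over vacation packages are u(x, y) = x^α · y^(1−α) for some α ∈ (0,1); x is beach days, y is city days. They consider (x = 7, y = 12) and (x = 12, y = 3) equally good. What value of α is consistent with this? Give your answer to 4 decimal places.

α ≈ 0.7200

The Cobb–Douglas utilities coincide, so 7^α·12^(1−α) = 12^α·3^(1−α).
Taking logs: α·ln 7 + (1−α)·ln 12 = α·ln 12 + (1−α)·ln 3, i.e. α·-0.5389965 = (1−α)·-1.3862944.
So α/(1−α) = (-1.3862944)/(-0.5389965) = 2.5719915, and α = 2.5719915/3.5719915 ≈ 0.7200.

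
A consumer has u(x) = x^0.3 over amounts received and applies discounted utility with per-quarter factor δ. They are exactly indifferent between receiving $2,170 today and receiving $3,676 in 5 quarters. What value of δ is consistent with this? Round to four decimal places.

δ ≈ 0.9689

Indifference means u(2170) = δ^5 · u(3676), so δ^5 = u(2170)/u(3676).
With u(x) = x^0.3: δ^5 = 2170^0.3/3676^0.3 = (2170/3676)^0.3 = 0.85374.
So δ = 0.85374^(1/5) ≈ 0.9689.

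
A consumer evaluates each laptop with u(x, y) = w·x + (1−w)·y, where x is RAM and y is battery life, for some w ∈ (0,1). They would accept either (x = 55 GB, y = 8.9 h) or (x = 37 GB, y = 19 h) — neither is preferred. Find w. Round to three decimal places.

Indifference: w·55 + (1−w)·8.9 = w·37 + (1−w)·19.
Rearranging, 18·w − 10.1·(1−w) = 0.
The marginal rate of substitution is 10.1/18, so w = 10.1/(18+10.1) = 0.359.

w = 0.359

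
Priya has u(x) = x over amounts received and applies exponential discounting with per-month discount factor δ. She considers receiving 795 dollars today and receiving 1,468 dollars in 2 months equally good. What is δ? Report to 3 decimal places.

Indifference means u(795) = δ^2 · u(1468), so δ^2 = u(795)/u(1468).
With u(x) = x: δ^2 = 795/1468 = 0.54155.
Hence δ = (0.54155)^(1/2) = 0.73590.

δ ≈ 0.736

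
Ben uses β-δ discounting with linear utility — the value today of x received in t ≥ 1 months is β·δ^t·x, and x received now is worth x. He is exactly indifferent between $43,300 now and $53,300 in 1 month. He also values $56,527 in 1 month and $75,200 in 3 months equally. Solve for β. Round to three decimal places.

β ≈ 0.937

The second indifference involves only future payoffs, so β cancels: β·δ^1·56527 = β·δ^3·75200, giving δ^2 = 56527/75200 = 0.75169, so δ = 0.86700.
Substituting δ into 43300 = β·δ·53300: β = 43300/(46211.095) ≈ 0.937.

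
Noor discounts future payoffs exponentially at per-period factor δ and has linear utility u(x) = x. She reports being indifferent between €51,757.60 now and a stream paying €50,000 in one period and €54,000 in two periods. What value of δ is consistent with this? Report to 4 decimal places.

The stream is worth 50000δ + 54000δ² today, so 50000δ + 54000δ² = 51757.60.
That is, 54000δ² + 50000δ − 51757.60 = 0, a quadratic in δ.
By the quadratic formula (taking the positive root), δ = (−50000 + √13679641600.00) / 108000 ≈ 0.6200.

δ ≈ 0.6200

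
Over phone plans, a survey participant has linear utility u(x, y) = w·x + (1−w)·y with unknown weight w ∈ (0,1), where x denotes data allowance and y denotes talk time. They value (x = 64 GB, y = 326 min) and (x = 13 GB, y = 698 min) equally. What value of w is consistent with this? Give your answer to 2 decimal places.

u(64,326) = u(13,698) means w·64 + (1−w)·326 = w·13 + (1−w)·698.
Rearranging, 51·w − 372·(1−w) = 0.
So w/(1−w) = 372/51 = 7.2941, giving w = 372/(51+372) = 0.88.

w = 0.88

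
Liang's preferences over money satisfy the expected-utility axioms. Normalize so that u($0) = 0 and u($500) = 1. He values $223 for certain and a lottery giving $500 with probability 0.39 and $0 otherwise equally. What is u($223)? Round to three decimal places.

The indifference gives u($223) = 0.39·u($500) + 0.61·u($0) = 0.39·1 + 0.61·0 = 0.39.

0.390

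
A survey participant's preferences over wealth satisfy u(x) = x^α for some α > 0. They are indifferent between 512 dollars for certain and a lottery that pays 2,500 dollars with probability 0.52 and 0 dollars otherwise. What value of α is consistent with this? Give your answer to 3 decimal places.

α ≈ 0.412

EU(lottery) = 0.52·2500^α + 0.48·0 = 0.52·2500^α.
Equating: 512^α = 0.52·2500^α, i.e. 0.2048^α = 0.52.
Taking logs: α·ln(512/2500) = ln(0.52), so α = -0.653926 / -1.585721 ≈ 0.412.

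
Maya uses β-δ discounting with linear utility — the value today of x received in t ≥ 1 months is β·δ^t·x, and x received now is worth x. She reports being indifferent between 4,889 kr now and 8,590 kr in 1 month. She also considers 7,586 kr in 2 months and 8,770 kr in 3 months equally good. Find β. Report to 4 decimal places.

Both payoffs in the second observation are in the future, so β drops out: δ^2·7586 = δ^3·8770 ⇒ δ = 7586/8770 = 0.86499.
Now use the now-vs-future pair: 4889 = β·δ·8590 gives β = 4889/(0.86499·8590) ≈ 0.6580.

β ≈ 0.6580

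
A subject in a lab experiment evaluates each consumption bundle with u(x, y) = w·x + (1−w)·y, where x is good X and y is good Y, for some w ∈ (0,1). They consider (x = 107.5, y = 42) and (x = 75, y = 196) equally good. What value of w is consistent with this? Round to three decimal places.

w = 0.826

Indifference: w·107.5 + (1−w)·42 = w·75 + (1−w)·196.
Collecting terms: w·32.5 = (1−w)·154.
The marginal rate of substitution is 154/32.5, so w = 154/(32.5+154) = 0.826.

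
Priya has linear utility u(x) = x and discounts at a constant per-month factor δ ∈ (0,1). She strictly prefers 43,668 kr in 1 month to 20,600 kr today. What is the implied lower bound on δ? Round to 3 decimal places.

Under u(x) = x this choice says 20600 < δ·43668.
So δ > 20600/43668 = 0.47174.

δ > 0.472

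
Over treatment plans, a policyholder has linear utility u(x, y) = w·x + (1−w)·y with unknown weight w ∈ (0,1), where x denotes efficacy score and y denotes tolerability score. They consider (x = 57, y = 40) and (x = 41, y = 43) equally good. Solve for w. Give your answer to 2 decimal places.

Indifference: w·57 + (1−w)·40 = w·41 + (1−w)·43.
Collecting terms: w·16 = (1−w)·3.
So w/(1−w) = 3/16 = 0.1875, giving w = 3/(16+3) = 0.16.

w = 0.16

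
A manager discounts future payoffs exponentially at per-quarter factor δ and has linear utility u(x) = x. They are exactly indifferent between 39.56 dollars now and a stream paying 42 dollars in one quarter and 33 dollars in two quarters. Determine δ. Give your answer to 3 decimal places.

δ ≈ 0.630

Equating present values: 39.56 = 42δ + 33δ².
Rearranged: 33δ² + 42δ − 39.56 = 0.
By the quadratic formula (taking the positive root), δ = (−42 + √6985.92) / 66 ≈ 0.630.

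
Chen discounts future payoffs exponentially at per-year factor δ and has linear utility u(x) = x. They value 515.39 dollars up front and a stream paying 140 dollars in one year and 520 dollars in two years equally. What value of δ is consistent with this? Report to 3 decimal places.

δ ≈ 0.870

The stream is worth 140δ + 520δ² today, so 140δ + 520δ² = 515.39.
Rearranged: 520δ² + 140δ − 515.39 = 0.
δ = (−140 + √(140² + 4·520·515.39)) / (2·520) = (−140 + √1091611.20) / 1040 ≈ 0.870.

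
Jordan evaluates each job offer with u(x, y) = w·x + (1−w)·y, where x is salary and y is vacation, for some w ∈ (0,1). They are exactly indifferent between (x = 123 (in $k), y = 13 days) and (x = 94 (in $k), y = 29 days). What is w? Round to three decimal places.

w = 0.356

Indifference: w·123 + (1−w)·13 = w·94 + (1−w)·29.
w·(123−94) = (1−w)·(29−13), i.e. w·29 = (1−w)·16.
Hence w = 16/(29+16) = 16/45 = 0.356.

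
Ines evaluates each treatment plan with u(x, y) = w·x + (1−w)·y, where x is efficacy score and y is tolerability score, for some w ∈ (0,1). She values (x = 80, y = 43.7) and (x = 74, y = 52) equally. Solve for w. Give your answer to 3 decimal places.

u(80,43.7) = u(74,52) means w·80 + (1−w)·43.7 = w·74 + (1−w)·52.
Collecting terms: w·6 = (1−w)·8.3.
The marginal rate of substitution is 8.3/6, so w = 8.3/(6+8.3) = 0.580.

w = 0.580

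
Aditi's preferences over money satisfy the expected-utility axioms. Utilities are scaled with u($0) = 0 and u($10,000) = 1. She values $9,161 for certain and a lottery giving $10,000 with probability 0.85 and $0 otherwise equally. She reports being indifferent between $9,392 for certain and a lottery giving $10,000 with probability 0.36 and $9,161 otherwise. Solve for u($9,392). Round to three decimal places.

First, u($9,161) = 0.85·u($10,000) + 0.15·u($0) = 0.85.
Then u($9,392) = 0.36·u($10,000) + 0.64·u($9,161) = 0.36·1.00 + 0.64·0.85 = 0.9040.

0.904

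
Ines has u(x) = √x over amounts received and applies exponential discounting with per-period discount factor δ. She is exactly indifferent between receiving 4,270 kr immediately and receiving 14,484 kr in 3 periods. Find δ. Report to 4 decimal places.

Indifference means u(4270) = δ^3 · u(14484), so δ^3 = u(4270)/u(14484).
With u(x) = √x: δ^3 = √4270/√14484 = √(4270/14484) = 0.54296.
So δ = 0.54296^(1/3) ≈ 0.8158.

δ ≈ 0.8158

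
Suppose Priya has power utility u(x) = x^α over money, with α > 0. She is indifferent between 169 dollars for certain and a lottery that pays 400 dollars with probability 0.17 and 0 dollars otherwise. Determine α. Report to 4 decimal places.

α ≈ 2.0567

The lottery's expected utility is 0.17·u(400) + 0.83·u(0) = 0.17·400^α (since u(0) = 0 for α > 0).
Equating: 169^α = 0.17·400^α, i.e. 0.4225^α = 0.17.
Taking logs: α·ln(169/400) = ln(0.17), so α = -1.7719568 / -0.8615658 ≈ 2.0567.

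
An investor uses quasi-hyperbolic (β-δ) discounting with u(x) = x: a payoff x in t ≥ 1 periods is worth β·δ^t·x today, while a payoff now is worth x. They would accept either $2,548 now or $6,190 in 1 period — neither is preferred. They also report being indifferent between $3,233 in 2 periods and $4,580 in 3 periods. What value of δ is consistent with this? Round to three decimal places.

The second indifference involves only future payoffs, so β cancels: β·δ^2·3233 = β·δ^3·4580, giving δ = 3233/4580 = 0.70590.

δ ≈ 0.706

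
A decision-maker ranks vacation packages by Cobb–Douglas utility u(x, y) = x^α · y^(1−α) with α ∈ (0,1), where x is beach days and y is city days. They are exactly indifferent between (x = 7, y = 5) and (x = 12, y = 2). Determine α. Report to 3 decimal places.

α ≈ 0.630

Indifference: 7^α · 5^(1−α) = 12^α · 2^(1−α).
(7/12)^α = (2/5)^(1−α); take logs: α·ln(7/12) = (1−α)·ln(2/5), i.e. α·-0.538997 = (1−α)·-0.916291.
So α/(1−α) = (-0.916291)/(-0.538997) = 1.699993, and α = 1.699993/2.699993 ≈ 0.630.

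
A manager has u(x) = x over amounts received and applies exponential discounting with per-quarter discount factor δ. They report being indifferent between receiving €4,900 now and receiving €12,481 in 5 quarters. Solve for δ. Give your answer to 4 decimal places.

Equating discounted utilities: u(4900) = δ^5·u(12481) ⇒ δ^5 = u(4900)/u(12481).
With u(x) = x: δ^5 = 4900/12481 = 0.39260.
So δ = 0.39260^(1/5) ≈ 0.8294.

δ ≈ 0.8294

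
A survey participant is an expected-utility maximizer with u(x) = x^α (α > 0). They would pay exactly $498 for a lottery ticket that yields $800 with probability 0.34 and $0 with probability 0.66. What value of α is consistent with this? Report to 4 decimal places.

α ≈ 2.2759

Since u(0) = 0, the lottery's EU is 0.34·800^α.
Indifference: 498^α = 0.34·800^α, so (498/800)^α = 0.34.
α = ln(0.34) / ln(498/800) = -1.0788097/-0.4740117 ≈ 2.2759.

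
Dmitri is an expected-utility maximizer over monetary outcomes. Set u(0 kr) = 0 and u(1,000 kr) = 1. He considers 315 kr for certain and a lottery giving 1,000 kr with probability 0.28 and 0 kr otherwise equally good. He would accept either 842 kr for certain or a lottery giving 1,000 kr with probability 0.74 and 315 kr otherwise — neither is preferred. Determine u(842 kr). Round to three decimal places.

0.813

First, u(315 kr) = 0.28·u(1,000 kr) + 0.72·u(0 kr) = 0.28.
The second indifference gives u(842 kr) = 0.74·u(1,000 kr) + 0.26·u(315 kr) = 0.74·1.00 + 0.26·0.28 = 0.8128.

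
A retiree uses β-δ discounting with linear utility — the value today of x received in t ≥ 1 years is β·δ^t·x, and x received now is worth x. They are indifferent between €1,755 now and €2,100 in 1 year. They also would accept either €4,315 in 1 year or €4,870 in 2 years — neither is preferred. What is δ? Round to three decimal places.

δ ≈ 0.886

Both payoffs in the second observation are in the future, so β drops out: δ^1·4315 = δ^2·4870 ⇒ δ = 4315/4870 = 0.88604.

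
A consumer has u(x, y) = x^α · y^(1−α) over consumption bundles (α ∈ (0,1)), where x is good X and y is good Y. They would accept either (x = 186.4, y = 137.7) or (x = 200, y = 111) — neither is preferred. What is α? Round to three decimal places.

α ≈ 0.754

The Cobb–Douglas utilities coincide, so 186.4^α·137.7^(1−α) = 200^α·111^(1−α).
(186.4/200)^α = (111/137.7)^(1−α); take logs: α·ln(186.4/200) = (1−α)·ln(111/137.7), i.e. α·-0.070422 = (1−α)·-0.215547.
Thus α·(-0.285969) = -0.215547, so α = -0.215547/-0.285969 ≈ 0.754.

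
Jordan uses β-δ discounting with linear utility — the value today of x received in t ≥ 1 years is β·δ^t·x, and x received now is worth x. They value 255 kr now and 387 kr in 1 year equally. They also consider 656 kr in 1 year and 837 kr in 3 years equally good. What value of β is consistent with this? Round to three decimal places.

β ≈ 0.744

From the later pair, β·δ^1·656 = β·δ^3·837; dividing through, δ^2 = 656/837 = 0.78375, so δ = 0.88530.
Now use the now-vs-future pair: 255 = β·δ·387 gives β = 255/(0.88530·387) ≈ 0.744.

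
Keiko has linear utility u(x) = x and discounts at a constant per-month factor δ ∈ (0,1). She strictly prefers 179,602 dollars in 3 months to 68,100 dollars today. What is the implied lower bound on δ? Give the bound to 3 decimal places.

The preference means 68100 < δ^3·179602.
Hence δ^3 > 68100/179602 = 0.37917, and x ↦ x^(1/3) is increasing on (0,∞).
δ > (68100/179602)^(1/3) ≈ 0.724.

δ > 0.724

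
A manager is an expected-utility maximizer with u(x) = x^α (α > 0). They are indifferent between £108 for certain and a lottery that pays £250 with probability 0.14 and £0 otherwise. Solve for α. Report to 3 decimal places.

EU(lottery) = 0.14·250^α + 0.86·0 = 0.14·250^α.
Setting u(108) equal to that: 108^α = 0.14·250^α ⇒ (108/250)^α = 0.14.
Take logs: α = ln 0.14 / ln(108/250) ≈ 2.34248.

α ≈ 2.342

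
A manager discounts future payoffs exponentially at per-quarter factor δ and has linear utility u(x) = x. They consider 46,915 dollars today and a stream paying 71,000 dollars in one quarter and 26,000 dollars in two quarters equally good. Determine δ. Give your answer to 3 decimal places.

δ ≈ 0.550

Equating present values: 46915 = 71000δ + 26000δ².
That is, 26000δ² + 71000δ − 46915 = 0, a quadratic in δ.
δ = (−71000 + √(71000² + 4·26000·46915)) / (2·26000) = (−71000 + √9920160000.00) / 52000 ≈ 0.550.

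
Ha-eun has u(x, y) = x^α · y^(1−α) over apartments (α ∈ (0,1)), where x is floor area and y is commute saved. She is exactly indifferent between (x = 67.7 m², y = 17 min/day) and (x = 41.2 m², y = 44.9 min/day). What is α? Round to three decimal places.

α ≈ 0.662

The Cobb–Douglas utilities coincide, so 67.7^α·17^(1−α) = 41.2^α·44.9^(1−α).
Rearrange to (67.7/41.2)^α = (44.9/17)^(1−α) and take logs: α·0.496648 = (1−α)·0.971224.
Thus α·(1.467872) = 0.971224, so α = 0.971224/1.467872 ≈ 0.662.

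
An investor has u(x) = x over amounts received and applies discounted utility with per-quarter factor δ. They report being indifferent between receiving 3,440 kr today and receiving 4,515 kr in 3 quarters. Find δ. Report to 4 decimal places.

δ ≈ 0.9133

The payoff in 3 quarters is discounted by δ^3, so u(3440) = δ^3·u(4515) and δ^3 = u(3440)/u(4515).
With u(x) = x: δ^3 = 3440/4515 = 0.76190.
Hence δ = (0.76190)^(1/3) = 0.913342.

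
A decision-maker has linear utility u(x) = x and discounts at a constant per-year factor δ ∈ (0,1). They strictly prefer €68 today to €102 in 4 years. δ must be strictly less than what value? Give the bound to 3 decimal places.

Comparing present values: 68 > δ^4·102.
So δ^4 < 68/102 = 0.66667; taking the 4th root of both positive sides preserves the inequality.
δ < 0.66667^(1/4) = 0.904.

δ < 0.904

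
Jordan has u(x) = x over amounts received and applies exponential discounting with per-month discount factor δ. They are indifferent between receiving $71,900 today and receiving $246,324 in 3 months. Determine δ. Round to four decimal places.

Indifference means u(71900) = δ^3 · u(246324), so δ^3 = u(71900)/u(246324).
With u(x) = x: δ^3 = 71900/246324 = 0.29189.
Hence δ = (0.29189)^(1/3) = 0.663347.

δ ≈ 0.6633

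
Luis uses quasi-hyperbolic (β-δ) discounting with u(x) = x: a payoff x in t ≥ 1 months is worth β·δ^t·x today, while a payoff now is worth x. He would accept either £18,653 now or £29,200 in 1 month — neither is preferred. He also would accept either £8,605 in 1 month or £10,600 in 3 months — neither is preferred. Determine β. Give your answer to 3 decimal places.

β ≈ 0.709

Both payoffs in the second observation are in the future, so β drops out: δ^1·8605 = δ^3·10600 ⇒ δ^2 = 8605/10600 = 0.81179, so δ = 0.90100.
Substituting δ into 18653 = β·δ·29200: β = 18653/(26309.061) ≈ 0.709.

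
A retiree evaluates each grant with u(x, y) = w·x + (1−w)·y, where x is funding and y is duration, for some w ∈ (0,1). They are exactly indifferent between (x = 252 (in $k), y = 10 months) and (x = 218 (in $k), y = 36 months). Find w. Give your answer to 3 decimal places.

Indifference: w·252 + (1−w)·10 = w·218 + (1−w)·36.
Rearranging, 34·w − 26·(1−w) = 0.
The marginal rate of substitution is 26/34, so w = 26/(34+26) = 0.433.

w = 0.433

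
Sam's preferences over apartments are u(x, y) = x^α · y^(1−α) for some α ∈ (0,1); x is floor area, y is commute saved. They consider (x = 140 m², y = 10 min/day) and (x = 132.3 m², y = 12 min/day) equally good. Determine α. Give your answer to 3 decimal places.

α ≈ 0.763

The Cobb–Douglas utilities coincide, so 140^α·10^(1−α) = 132.3^α·12^(1−α).
(140/132.3)^α = (12/10)^(1−α); take logs: α·ln(140/132.3) = (1−α)·ln(12/10), i.e. α·0.056570 = (1−α)·0.182322.
Thus α·(0.238892) = 0.182322, so α = 0.182322/0.238892 ≈ 0.763.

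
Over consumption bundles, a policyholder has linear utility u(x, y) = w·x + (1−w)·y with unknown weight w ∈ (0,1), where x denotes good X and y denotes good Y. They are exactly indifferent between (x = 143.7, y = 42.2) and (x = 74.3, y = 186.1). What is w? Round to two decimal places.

Indifference: w·143.7 + (1−w)·42.2 = w·74.3 + (1−w)·186.1.
w·(143.7−74.3) = (1−w)·(186.1−42.2), i.e. w·69.4 = (1−w)·143.9.
So w/(1−w) = 143.9/69.4 = 2.0735, giving w = 143.9/(69.4+143.9) = 0.67.

w = 0.67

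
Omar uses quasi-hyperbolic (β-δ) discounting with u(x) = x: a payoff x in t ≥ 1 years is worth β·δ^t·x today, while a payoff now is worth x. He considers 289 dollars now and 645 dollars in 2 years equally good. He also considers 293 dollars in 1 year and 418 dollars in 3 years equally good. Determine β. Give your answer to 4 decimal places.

From the later pair, β·δ^1·293 = β·δ^3·418; dividing through, δ^2 = 293/418 = 0.70096, so δ = 0.83723.
The first indifference: 289 = β·δ^2·645, so β = 289/(δ^2·645) = 289/(0.70096·645) ≈ 0.6392.

β ≈ 0.6392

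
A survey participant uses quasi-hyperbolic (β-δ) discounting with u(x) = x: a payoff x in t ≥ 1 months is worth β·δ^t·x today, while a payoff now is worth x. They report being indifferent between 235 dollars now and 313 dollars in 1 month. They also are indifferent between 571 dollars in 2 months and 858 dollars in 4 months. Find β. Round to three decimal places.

β ≈ 0.920

The second indifference involves only future payoffs, so β cancels: β·δ^2·571 = β·δ^4·858, giving δ^2 = 571/858 = 0.66550, so δ = 0.81578.
Substituting δ into 235 = β·δ·313: β = 235/(255.340) ≈ 0.920.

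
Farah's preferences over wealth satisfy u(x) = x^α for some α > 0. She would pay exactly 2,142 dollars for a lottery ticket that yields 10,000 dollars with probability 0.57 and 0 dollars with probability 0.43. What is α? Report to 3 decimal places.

α ≈ 0.365

EU(lottery) = 0.57·10000^α + 0.43·0 = 0.57·10000^α.
Equating: 2142^α = 0.57·10000^α, i.e. 0.2142^α = 0.57.
Take logs: α = ln 0.57 / ln(2142/10000) ≈ 0.36481.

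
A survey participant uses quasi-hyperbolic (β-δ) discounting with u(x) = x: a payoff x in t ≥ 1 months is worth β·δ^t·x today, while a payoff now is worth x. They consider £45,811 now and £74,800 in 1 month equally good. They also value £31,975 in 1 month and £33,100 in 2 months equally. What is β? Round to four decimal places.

β ≈ 0.6340

From the later pair, β·δ^1·31975 = β·δ^2·33100; dividing through, δ = 31975/33100 = 0.96601.
Now use the now-vs-future pair: 45811 = β·δ·74800 gives β = 45811/(0.96601·74800) ≈ 0.6340.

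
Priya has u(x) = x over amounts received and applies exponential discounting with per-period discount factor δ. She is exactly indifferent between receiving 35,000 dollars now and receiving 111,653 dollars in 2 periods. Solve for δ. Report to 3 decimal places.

Equating discounted utilities: u(35000) = δ^2·u(111653) ⇒ δ^2 = u(35000)/u(111653).
With u(x) = x: δ^2 = 35000/111653 = 0.31347.
So δ = 0.31347^(1/2) ≈ 0.560.

δ ≈ 0.560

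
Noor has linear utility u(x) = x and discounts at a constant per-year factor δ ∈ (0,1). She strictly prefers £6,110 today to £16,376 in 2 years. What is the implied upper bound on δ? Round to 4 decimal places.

The preference means 6110 > δ^2·16376.
Hence δ^2 < 6110/16376 = 0.37311, and x ↦ x^(1/2) is increasing on (0,∞).
δ < (6110/16376)^(1/2) ≈ 0.6108.

δ < 0.6108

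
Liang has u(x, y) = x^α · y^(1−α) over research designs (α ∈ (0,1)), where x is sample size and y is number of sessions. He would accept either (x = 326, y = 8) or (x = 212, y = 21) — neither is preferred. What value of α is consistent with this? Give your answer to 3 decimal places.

Set the two utilities equal: 326^α·8^(1−α) = 212^α·21^(1−α).
Rearrange to (326/212)^α = (21/8)^(1−α) and take logs: α·0.430311 = (1−α)·0.965081.
With A = 0.430311 and B = 0.965081: α·A = (1−α)·B, so α = B/(A+B) = 0.965081/1.395392 ≈ 0.692.

α ≈ 0.692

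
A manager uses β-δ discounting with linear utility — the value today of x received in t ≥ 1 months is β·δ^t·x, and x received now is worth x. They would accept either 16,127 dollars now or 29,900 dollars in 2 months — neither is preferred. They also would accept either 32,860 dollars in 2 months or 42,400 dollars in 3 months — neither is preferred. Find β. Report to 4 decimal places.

β ≈ 0.8980

Both payoffs in the second observation are in the future, so β drops out: δ^2·32860 = δ^3·42400 ⇒ δ = 32860/42400 = 0.77500.
Now use the now-vs-future pair: 16127 = β·δ^2·29900 gives β = 16127/(0.60063·29900) ≈ 0.8980.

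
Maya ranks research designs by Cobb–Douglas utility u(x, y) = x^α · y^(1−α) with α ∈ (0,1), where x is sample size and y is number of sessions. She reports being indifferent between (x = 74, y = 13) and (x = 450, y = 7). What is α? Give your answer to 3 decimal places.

Set the two utilities equal: 74^α·13^(1−α) = 450^α·7^(1−α).
Taking logs: α·ln 74 + (1−α)·ln 13 = α·ln 450 + (1−α)·ln 7, i.e. α·-1.805182 = (1−α)·-0.619039.
Thus α·(-2.424221) = -0.619039, so α = -0.619039/-2.424221 ≈ 0.255.

α ≈ 0.255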